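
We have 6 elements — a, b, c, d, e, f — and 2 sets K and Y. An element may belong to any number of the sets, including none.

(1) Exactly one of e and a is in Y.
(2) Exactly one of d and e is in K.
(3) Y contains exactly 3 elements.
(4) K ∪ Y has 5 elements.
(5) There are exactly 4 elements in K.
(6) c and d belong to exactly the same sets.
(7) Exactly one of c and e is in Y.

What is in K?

K = {b, c, d, f}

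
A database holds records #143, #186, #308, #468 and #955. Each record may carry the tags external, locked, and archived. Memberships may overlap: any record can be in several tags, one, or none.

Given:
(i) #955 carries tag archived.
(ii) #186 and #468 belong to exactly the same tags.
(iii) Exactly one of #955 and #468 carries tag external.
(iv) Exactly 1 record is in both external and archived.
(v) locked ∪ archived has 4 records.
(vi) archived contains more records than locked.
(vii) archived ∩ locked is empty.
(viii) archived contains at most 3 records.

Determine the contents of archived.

archived = {#186, #468, #955}

From (i): #955 ∈ archived.
(vii) (disjoint): #955 ∉ locked.
Suppose #143 ∈ archived: no assignment then satisfies all the clues, so #143 ∉ archived.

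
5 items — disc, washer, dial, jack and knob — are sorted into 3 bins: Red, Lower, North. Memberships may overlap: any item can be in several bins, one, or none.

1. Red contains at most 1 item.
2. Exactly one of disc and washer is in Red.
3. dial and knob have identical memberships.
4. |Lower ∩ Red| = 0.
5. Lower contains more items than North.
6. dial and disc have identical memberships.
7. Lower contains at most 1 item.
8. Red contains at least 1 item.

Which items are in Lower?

Lower = {jack}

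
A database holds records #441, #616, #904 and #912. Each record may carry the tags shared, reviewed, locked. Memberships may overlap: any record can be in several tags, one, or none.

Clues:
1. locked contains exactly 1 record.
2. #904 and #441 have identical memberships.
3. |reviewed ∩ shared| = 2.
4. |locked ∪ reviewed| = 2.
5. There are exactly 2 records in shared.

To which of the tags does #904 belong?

#904: none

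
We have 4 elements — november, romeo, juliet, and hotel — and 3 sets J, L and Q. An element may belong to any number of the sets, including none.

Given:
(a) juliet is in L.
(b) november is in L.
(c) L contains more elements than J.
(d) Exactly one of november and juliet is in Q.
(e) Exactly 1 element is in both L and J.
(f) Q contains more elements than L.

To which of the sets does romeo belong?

romeo: Q

From (a): juliet ∈ L.
From (b): november ∈ L.
Suppose romeo ∈ J: no assignment then satisfies all the clues, so romeo ∉ J.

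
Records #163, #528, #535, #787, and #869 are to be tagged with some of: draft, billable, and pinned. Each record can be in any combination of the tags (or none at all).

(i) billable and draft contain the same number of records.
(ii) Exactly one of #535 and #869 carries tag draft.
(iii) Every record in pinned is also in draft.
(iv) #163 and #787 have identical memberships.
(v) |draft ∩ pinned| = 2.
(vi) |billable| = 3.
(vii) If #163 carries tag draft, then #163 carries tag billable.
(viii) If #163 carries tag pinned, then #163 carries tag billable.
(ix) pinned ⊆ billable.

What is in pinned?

pinned = {#163, #787}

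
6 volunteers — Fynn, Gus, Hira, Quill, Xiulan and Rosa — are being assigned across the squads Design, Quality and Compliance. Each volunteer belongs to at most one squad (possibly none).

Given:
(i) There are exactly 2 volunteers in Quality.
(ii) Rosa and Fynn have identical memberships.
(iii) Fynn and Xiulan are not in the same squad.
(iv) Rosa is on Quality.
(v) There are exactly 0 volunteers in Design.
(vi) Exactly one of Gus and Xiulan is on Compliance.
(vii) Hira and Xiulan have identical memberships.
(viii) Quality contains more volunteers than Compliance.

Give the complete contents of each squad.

Design = {}; Quality = {Fynn, Rosa}; Compliance = {Gus}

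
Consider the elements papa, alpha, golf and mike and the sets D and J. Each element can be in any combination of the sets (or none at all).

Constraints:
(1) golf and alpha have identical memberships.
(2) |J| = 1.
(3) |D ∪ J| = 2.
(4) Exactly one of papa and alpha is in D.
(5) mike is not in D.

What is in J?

J = {mike}

From (5): mike ∉ D.
Suppose papa ∈ J: no assignment then satisfies all the clues, so papa ∉ J.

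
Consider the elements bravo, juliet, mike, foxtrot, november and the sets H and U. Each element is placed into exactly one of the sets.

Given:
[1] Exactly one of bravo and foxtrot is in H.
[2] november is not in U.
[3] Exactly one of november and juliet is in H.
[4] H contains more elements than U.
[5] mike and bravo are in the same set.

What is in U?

U = {foxtrot, juliet}

From (2): november ∉ U.
Only one set left: november ∈ H.
(3) (exactly one): juliet ∉ H.
Only one set left: juliet ∈ U.
Suppose bravo ∈ U: no assignment then satisfies all the clues, so bravo ∉ U.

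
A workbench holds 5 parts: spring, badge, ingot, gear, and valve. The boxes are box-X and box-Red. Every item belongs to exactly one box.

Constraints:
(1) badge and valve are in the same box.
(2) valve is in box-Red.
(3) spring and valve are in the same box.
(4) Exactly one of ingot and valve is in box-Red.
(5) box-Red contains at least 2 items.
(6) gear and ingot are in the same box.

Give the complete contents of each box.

box-X = {gear, ingot}; box-Red = {badge, spring, valve}

From (2): valve ∈ box-Red.
(1): badge matches valve: badge ∉ box-X.
(1): badge matches valve: badge ∈ box-Red.
(3): spring matches valve: spring ∉ box-X.
(3): spring matches valve: spring ∈ box-Red.
(4) (exactly one): ingot ∉ box-Red.
(6): gear matches ingot: gear ∉ box-Red.
Only one box left: ingot ∈ box-X.
Only one box left: gear ∈ box-X.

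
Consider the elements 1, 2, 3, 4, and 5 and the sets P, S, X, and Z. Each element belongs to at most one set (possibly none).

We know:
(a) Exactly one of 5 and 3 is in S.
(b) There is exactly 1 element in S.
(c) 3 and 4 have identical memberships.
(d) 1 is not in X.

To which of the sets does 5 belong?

5: S

From (d): 1 ∉ X.
Suppose 5 ∈ P: no assignment then satisfies all the clues, so 5 ∉ P.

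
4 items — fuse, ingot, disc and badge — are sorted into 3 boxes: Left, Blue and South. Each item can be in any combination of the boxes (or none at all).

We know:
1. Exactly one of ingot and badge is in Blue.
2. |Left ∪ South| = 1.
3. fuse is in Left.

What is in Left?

From (3): fuse ∈ Left.
Suppose ingot ∈ Left: no assignment then satisfies all the clues, so ingot ∉ Left.

Left = {fuse}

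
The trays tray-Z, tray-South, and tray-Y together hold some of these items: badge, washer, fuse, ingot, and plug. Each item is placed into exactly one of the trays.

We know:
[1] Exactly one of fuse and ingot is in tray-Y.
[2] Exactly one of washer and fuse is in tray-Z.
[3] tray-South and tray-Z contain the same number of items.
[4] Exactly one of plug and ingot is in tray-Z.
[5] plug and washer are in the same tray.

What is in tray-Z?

tray-Z = {plug, washer}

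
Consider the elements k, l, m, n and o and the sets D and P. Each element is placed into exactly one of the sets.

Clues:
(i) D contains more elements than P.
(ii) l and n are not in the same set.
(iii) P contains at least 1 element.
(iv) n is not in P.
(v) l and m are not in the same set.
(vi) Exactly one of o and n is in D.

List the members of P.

From (iv): n ∉ P.
Only one set left: n ∈ D.
(ii): l ∉ D.
(vi) (exactly one): o ∉ D.
Only one set left: l ∈ P.
Only one set left: o ∈ P.
(v): m ∉ P.
Only one set left: m ∈ D.
Suppose k ∈ P: no assignment then satisfies all the clues, so k ∉ P.

P = {l, o}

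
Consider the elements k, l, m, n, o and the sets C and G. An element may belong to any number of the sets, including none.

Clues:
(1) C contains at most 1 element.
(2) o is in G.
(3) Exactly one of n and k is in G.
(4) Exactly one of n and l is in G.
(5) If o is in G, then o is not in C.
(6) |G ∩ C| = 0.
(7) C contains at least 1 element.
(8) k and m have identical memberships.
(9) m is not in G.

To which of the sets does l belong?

From (2): o ∈ G.
From (9): m ∉ G.
(5): o ∉ C.
(8): k matches m: k ∉ G.
(3) (exactly one): n ∈ G.
(4) (exactly one): l ∉ G.
Suppose l ∉ C: no assignment then satisfies all the clues, so l ∈ C.

l: C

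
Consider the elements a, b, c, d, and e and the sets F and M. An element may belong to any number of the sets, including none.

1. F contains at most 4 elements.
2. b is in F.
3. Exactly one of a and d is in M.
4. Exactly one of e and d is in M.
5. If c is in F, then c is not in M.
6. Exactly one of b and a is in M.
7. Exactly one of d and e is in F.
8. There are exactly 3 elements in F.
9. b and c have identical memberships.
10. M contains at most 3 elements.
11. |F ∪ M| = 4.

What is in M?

M = {a, e}

From (2): b ∈ F.
(9): c matches b: c ∈ F.
(5): c ∉ M.
(9): b matches c: b ∉ M.
(6) (exactly one): a ∈ M.
(3) (exactly one): d ∉ M.
(4) (exactly one): e ∈ M.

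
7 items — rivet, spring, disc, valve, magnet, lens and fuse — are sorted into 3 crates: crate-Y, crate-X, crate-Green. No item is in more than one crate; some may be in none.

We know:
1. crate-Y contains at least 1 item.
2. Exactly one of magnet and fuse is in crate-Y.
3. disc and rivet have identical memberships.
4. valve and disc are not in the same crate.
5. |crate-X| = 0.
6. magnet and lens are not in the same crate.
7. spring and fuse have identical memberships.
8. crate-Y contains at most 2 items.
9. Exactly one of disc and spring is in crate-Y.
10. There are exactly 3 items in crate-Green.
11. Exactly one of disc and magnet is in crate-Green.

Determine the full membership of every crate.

crate-Y = {fuse, spring}; crate-X = {}; crate-Green = {disc, lens, rivet}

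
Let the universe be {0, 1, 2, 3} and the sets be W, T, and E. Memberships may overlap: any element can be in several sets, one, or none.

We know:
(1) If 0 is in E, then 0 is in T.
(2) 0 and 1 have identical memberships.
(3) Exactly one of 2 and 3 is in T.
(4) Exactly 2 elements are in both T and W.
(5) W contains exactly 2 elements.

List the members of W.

W = {0, 1}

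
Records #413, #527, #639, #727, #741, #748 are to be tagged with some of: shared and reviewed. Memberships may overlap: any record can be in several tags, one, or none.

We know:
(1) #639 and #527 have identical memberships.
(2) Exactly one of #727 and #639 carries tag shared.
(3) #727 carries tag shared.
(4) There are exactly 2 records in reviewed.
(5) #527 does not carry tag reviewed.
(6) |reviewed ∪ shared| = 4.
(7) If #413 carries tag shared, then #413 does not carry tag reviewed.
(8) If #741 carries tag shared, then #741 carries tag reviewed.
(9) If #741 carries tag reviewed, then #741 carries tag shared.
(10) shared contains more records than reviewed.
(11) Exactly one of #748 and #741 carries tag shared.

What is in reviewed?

reviewed = {#741, #748}

From (3): #727 ∈ shared.
From (5): #527 ∉ reviewed.
(1): #639 matches #527: #639 ∉ reviewed.
(2) (exactly one): #639 ∉ shared.
(1): #527 matches #639: #527 ∉ shared.
Suppose #413 ∈ reviewed: no assignment then satisfies all the clues, so #413 ∉ reviewed.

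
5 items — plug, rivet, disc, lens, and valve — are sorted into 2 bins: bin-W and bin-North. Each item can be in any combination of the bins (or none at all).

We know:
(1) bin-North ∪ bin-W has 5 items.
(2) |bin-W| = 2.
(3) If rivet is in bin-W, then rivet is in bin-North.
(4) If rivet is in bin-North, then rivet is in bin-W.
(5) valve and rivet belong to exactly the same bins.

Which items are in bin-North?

bin-North = {disc, lens, plug, rivet, valve}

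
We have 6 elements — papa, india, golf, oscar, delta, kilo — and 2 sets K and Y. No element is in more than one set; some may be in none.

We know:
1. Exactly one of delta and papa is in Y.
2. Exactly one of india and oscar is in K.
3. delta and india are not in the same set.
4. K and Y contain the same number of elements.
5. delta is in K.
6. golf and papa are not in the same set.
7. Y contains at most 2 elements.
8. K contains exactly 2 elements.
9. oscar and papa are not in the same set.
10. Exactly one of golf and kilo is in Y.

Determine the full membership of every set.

K = {delta, oscar}; Y = {kilo, papa}

From (5): delta ∈ K.
(1) (exactly one): papa ∈ Y.
(3): india ∉ K.
(6): golf ∉ Y.
(9): oscar ∉ Y.
(10) (exactly one): kilo ∈ Y.
(2) (exactly one): oscar ∈ K.
(7): Y already has 2, so the rest are out.
(8): K already has 2, so the rest are out.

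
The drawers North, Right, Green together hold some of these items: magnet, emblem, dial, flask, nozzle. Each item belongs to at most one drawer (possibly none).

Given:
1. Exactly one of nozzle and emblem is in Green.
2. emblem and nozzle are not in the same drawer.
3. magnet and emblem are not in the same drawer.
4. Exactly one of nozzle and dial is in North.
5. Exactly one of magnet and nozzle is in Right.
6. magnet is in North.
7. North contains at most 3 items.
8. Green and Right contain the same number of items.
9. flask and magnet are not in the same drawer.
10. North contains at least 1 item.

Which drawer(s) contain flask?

flask: none

From (6): magnet ∈ North.
(3): emblem ∉ North.
(5) (exactly one): nozzle ∈ Right.
(9): flask ∉ North.
(1) (exactly one): emblem ∈ Green.
(4) (exactly one): dial ∈ North.
Suppose flask ∈ Right: no assignment then satisfies all the clues, so flask ∉ Right.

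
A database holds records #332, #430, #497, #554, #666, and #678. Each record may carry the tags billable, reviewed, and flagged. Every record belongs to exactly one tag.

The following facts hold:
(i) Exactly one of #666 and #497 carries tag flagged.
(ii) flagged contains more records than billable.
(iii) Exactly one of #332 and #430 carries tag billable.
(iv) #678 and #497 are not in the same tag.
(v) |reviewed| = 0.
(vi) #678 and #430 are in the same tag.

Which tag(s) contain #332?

#332: billable

(v): reviewed already has 0, so the rest are out.
Suppose #332 ∉ billable: no assignment then satisfies all the clues, so #332 ∈ billable.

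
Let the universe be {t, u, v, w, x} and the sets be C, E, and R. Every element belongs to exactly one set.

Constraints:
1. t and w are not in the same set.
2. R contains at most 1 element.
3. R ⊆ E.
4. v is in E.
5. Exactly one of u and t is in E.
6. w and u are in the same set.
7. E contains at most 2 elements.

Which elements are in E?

E = {t, v}

From (4): v ∈ E.
Suppose t ∉ E: no assignment then satisfies all the clues, so t ∈ E.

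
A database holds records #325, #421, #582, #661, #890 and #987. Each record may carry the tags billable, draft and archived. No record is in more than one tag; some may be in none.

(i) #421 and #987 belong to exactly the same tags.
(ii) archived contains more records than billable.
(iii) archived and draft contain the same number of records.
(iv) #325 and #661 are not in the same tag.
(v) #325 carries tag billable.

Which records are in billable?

billable = {#325}

From (v): #325 ∈ billable.
(iv): #661 ∉ billable.
Suppose #421 ∈ billable: no assignment then satisfies all the clues, so #421 ∉ billable.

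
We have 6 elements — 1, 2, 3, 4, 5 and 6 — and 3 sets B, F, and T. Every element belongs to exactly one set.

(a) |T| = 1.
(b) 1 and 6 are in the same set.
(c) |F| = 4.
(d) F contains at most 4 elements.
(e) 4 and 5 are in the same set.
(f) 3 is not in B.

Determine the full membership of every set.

B = {2}; F = {1, 4, 5, 6}; T = {3}

From (f): 3 ∉ B.
Suppose 1 ∈ B: no assignment then satisfies all the clues, so 1 ∉ B.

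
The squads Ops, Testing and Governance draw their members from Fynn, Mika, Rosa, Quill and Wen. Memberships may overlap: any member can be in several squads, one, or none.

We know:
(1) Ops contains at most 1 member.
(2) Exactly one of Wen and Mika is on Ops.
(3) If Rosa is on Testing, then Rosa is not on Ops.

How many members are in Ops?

1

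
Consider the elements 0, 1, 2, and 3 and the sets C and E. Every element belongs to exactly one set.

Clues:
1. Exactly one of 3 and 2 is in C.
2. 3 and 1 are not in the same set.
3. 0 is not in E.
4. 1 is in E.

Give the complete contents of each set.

C = {0, 3}; E = {1, 2}

From (3): 0 ∉ E.
From (4): 1 ∈ E.
(2): 3 ∉ E.
Only one set left: 0 ∈ C.
Only one set left: 3 ∈ C.
(1) (exactly one): 2 ∉ C.
Only one set left: 2 ∈ E.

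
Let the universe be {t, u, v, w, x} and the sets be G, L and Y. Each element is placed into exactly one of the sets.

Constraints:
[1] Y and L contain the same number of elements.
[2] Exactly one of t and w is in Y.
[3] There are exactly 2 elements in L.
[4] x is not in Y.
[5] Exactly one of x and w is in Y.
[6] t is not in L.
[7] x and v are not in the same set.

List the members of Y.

Y = {v, w}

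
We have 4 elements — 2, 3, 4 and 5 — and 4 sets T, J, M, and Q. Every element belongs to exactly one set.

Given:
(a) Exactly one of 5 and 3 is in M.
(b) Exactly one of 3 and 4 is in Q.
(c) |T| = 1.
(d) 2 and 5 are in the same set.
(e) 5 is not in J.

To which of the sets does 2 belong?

2: M

From (e): 5 ∉ J.
(d): 2 matches 5: 2 ∉ J.
Suppose 2 ∈ T: no assignment then satisfies all the clues, so 2 ∉ T.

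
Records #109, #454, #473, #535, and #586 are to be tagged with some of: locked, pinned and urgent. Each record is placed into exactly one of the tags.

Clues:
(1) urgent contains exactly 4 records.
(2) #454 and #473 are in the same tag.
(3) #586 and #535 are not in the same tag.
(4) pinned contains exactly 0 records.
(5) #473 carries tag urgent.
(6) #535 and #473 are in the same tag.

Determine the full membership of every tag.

From (5): #473 ∈ urgent.
(2): #454 matches #473: #454 ∉ locked.
(2): #454 matches #473: #454 ∉ pinned.
(2): #454 matches #473: #454 ∈ urgent.
(4): pinned already has 0, so the rest are out.
(6): #535 matches #473: #535 ∉ locked.
(6): #535 matches #473: #535 ∈ urgent.
(3): #586 ∉ urgent.
Only one tag left: #586 ∈ locked.
(1): only 4 candidates remain for urgent, so all are in.

locked = {#586}; pinned = {}; urgent = {#109, #454, #473, #535}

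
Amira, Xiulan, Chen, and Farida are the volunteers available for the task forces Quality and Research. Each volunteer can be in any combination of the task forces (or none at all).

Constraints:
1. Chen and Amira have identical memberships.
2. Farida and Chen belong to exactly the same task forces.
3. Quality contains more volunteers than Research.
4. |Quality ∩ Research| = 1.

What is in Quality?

Quality = {Amira, Chen, Farida, Xiulan}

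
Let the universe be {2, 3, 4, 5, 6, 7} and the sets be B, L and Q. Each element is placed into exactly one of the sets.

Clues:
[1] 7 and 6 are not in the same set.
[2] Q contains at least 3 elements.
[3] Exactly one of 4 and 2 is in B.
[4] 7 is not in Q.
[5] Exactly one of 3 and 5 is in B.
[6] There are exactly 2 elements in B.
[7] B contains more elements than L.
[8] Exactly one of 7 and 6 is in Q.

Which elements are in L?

From (4): 7 ∉ Q.
(8) (exactly one): 6 ∈ Q.
Suppose 2 ∈ L: no assignment then satisfies all the clues, so 2 ∉ L.

L = {7}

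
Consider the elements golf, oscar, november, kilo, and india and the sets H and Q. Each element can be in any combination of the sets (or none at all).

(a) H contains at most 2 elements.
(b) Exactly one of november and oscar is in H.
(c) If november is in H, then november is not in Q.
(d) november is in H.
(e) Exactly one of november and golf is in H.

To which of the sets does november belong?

november: H

From (d): november ∈ H.
(b) (exactly one): oscar ∉ H.
(c): november ∉ Q.
(e) (exactly one): golf ∉ H.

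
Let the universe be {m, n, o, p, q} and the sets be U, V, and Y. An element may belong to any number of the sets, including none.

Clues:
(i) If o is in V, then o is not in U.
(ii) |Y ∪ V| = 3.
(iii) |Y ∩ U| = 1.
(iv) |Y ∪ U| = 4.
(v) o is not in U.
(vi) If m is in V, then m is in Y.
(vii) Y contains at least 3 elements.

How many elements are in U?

2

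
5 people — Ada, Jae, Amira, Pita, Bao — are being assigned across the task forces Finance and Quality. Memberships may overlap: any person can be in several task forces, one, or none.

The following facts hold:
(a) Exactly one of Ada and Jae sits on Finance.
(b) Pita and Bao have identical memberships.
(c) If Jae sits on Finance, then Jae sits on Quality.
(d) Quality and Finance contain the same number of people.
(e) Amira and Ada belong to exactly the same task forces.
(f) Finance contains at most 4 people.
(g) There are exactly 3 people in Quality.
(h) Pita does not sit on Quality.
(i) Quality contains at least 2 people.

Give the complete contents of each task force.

Finance = {Bao, Jae, Pita}; Quality = {Ada, Amira, Jae}

From (h): Pita ∉ Quality.
(b): Bao matches Pita: Bao ∉ Quality.
(g): only 3 candidates remain for Quality, so all are in.
Suppose Ada ∈ Finance: no assignment then satisfies all the clues, so Ada ∉ Finance.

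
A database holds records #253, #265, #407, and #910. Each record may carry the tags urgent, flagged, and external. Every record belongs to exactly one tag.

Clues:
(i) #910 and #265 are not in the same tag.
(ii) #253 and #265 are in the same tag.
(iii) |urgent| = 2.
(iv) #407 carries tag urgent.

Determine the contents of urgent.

urgent = {#407, #910}

From (iv): #407 ∈ urgent.
Suppose #253 ∈ urgent: no assignment then satisfies all the clues, so #253 ∉ urgent.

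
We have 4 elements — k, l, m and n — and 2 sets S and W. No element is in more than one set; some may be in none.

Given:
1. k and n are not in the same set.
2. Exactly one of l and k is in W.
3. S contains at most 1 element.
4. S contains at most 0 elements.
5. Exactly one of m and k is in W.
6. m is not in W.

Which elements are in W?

From (6): m ∉ W.
(4): S already has 0, so the rest are out.
(5) (exactly one): k ∈ W.
(1): n ∉ W.
(2) (exactly one): l ∉ W.

W = {k}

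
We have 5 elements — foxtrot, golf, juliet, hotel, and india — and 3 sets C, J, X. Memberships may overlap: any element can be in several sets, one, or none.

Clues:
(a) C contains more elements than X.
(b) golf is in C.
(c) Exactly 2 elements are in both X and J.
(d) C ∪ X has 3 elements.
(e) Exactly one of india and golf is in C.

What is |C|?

3

From (b): golf ∈ C.
(e) (exactly one): india ∉ C.
Suppose india ∈ X: no assignment then satisfies all the clues, so india ∉ X.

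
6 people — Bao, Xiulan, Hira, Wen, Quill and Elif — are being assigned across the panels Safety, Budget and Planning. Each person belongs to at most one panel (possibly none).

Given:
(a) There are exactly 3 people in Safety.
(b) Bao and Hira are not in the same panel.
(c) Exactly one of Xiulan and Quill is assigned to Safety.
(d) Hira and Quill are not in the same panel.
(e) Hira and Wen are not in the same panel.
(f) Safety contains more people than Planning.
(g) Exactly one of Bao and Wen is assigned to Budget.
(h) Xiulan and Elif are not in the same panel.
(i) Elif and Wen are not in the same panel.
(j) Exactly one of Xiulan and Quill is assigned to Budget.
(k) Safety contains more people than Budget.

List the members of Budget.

Budget = {Wen, Xiulan}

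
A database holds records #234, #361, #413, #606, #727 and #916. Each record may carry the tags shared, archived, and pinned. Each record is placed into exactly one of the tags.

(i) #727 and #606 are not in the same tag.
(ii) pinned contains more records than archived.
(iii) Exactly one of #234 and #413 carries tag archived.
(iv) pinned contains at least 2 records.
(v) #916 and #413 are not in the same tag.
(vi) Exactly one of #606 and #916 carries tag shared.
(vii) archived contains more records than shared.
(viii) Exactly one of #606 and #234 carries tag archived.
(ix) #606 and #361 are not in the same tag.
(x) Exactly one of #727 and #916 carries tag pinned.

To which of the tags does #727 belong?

#727: pinned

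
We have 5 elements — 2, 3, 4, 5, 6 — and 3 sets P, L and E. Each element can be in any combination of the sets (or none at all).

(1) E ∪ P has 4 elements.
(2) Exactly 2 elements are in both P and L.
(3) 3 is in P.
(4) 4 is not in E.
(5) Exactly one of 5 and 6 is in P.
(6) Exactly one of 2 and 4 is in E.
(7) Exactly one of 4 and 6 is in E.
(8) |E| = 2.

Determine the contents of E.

From (3): 3 ∈ P.
From (4): 4 ∉ E.
(6) (exactly one): 2 ∈ E.
(7) (exactly one): 6 ∈ E.
(8): E already has 2, so the rest are out.

E = {2, 6}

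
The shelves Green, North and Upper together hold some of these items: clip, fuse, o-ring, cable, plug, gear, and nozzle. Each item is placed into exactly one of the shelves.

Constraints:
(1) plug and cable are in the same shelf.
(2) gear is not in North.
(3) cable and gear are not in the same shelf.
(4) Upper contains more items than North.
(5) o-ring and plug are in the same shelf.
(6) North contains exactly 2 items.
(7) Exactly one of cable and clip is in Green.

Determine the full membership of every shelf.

From (2): gear ∉ North.
Suppose clip ∉ Green: no assignment then satisfies all the clues, so clip ∈ Green.

Green = {clip, gear}; North = {fuse, nozzle}; Upper = {cable, o-ring, plug}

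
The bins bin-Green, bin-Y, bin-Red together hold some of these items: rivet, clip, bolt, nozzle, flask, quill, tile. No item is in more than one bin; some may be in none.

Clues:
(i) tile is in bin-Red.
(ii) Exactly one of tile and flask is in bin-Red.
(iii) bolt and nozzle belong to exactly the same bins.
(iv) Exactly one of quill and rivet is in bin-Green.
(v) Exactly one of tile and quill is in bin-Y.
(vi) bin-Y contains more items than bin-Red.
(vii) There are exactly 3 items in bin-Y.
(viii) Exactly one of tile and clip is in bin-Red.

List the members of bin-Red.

bin-Red = {tile}

From (i): tile ∈ bin-Red.
(ii) (exactly one): flask ∉ bin-Red.
(v) (exactly one): quill ∈ bin-Y.
(viii) (exactly one): clip ∉ bin-Red.
(iv) (exactly one): rivet ∈ bin-Green.
Suppose bolt ∈ bin-Red: no assignment then satisfies all the clues, so bolt ∉ bin-Red.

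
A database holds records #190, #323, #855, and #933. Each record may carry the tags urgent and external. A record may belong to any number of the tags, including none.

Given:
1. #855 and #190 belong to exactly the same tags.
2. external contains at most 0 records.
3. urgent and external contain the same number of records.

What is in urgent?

(2): external already has 0, so the rest are out.
Suppose #190 ∈ urgent: no assignment then satisfies all the clues, so #190 ∉ urgent.

urgent = {}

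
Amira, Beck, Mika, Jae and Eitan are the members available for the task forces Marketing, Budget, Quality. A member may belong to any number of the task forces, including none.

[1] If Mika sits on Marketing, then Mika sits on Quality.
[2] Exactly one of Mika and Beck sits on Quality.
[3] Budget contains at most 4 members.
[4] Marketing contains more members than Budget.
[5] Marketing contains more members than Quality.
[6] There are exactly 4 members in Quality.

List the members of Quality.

Quality = {Amira, Eitan, Jae, Mika}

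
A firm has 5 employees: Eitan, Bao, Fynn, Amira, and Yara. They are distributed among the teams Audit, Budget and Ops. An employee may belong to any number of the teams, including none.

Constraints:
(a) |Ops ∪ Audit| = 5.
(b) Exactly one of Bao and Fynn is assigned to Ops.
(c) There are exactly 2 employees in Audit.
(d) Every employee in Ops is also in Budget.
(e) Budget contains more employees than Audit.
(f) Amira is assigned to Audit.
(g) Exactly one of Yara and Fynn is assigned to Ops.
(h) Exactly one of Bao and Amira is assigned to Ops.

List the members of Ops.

From (f): Amira ∈ Audit.
Suppose Eitan ∉ Ops: no assignment then satisfies all the clues, so Eitan ∈ Ops.

Ops = {Bao, Eitan, Yara}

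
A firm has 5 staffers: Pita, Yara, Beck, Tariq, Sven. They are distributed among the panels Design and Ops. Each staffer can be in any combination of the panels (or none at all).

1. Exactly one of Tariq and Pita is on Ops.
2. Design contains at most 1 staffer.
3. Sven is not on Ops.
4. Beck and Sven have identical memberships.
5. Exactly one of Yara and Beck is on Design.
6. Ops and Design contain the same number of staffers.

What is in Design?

Design = {Yara}

From (3): Sven ∉ Ops.
(4): Beck matches Sven: Beck ∉ Ops.
Suppose Pita ∈ Design: no assignment then satisfies all the clues, so Pita ∉ Design.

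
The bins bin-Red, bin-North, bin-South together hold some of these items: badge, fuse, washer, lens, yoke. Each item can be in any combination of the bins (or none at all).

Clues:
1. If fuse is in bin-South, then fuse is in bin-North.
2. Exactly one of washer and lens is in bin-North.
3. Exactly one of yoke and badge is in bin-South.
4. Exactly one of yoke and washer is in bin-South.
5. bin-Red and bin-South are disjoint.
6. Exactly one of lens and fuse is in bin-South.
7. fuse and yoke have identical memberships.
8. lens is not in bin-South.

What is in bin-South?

From (8): lens ∉ bin-South.
(6) (exactly one): fuse ∈ bin-South.
(7): yoke matches fuse: yoke ∈ bin-South.
(1): fuse ∈ bin-North.
(3) (exactly one): badge ∉ bin-South.
(4) (exactly one): washer ∉ bin-South.
(5) (disjoint): fuse ∉ bin-Red.
(5) (disjoint): yoke ∉ bin-Red.
(7): yoke matches fuse: yoke ∈ bin-North.

bin-South = {fuse, yoke}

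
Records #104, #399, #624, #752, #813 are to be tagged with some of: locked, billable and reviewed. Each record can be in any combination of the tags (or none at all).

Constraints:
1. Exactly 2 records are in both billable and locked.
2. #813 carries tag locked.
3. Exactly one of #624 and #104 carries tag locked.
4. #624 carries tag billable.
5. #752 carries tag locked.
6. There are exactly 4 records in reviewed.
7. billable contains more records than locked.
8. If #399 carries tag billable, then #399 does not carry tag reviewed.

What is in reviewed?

reviewed = {#104, #624, #752, #813}

From (2): #813 ∈ locked.
From (4): #624 ∈ billable.
From (5): #752 ∈ locked.
Suppose #104 ∉ reviewed: no assignment then satisfies all the clues, so #104 ∈ reviewed.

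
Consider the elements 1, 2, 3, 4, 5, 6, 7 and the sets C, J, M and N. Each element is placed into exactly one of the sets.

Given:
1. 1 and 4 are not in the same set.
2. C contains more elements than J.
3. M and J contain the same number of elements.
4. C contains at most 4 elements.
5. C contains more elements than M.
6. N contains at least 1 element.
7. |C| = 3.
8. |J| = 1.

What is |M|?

1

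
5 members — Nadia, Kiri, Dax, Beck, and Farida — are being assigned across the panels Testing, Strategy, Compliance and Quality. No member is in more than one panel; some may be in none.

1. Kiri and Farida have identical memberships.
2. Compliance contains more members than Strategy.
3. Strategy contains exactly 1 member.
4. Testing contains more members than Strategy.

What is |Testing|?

2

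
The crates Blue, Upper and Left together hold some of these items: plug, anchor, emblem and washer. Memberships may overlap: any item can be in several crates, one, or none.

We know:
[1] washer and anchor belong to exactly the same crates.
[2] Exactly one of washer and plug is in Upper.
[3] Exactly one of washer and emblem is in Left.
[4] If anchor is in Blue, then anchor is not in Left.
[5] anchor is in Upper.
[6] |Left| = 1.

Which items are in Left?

Left = {emblem}

From (5): anchor ∈ Upper.
(1): washer matches anchor: washer ∈ Upper.
(2) (exactly one): plug ∉ Upper.
Suppose plug ∈ Left: no assignment then satisfies all the clues, so plug ∉ Left.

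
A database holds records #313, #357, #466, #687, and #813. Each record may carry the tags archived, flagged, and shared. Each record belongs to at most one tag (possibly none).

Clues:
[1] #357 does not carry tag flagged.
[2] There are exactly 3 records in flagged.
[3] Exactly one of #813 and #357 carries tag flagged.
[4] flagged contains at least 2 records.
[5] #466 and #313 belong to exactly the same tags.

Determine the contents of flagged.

flagged = {#313, #466, #813}

From (1): #357 ∉ flagged.
(3) (exactly one): #813 ∈ flagged.
Suppose #313 ∉ flagged: no assignment then satisfies all the clues, so #313 ∈ flagged.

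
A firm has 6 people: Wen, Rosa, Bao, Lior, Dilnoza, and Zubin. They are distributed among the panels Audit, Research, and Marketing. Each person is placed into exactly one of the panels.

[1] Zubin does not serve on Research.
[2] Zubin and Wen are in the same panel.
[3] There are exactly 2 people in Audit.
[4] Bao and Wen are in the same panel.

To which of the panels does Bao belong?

Bao: Marketing

From (1): Zubin ∉ Research.
(2): Wen matches Zubin: Wen ∉ Research.
(4): Bao matches Wen: Bao ∉ Research.
Suppose Bao ∈ Audit: no assignment then satisfies all the clues, so Bao ∉ Audit.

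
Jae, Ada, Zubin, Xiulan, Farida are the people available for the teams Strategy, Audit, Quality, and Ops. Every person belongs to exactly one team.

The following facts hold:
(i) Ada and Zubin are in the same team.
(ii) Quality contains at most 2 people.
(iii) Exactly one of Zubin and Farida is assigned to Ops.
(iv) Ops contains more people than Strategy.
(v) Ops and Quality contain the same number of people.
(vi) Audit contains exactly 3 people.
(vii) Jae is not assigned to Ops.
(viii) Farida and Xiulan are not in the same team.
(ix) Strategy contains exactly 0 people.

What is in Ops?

Ops = {Farida}

From (vii): Jae ∉ Ops.
(ix): Strategy already has 0, so the rest are out.
Suppose Ada ∈ Ops: no assignment then satisfies all the clues, so Ada ∉ Ops.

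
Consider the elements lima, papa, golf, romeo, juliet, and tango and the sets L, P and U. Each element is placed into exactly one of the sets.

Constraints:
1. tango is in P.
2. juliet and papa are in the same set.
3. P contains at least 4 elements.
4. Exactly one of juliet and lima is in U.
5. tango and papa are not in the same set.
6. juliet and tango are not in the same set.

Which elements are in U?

U = {juliet, papa}

From (1): tango ∈ P.
(5): papa ∉ P.
(6): juliet ∉ P.
(3): only 4 candidates remain for P, so all are in.
(4) (exactly one): juliet ∈ U.
(2): papa matches juliet: papa ∉ L.
(2): papa matches juliet: papa ∈ U.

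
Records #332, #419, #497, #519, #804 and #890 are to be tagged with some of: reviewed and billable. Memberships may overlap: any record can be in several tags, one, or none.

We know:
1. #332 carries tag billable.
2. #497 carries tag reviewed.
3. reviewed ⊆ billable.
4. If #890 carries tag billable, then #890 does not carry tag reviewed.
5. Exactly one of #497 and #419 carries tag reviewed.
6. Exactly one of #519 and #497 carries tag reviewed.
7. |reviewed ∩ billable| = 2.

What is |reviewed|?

2

From (1): #332 ∈ billable.
From (2): #497 ∈ reviewed.
(3) with #497 ∈ reviewed: #497 ∈ billable.
(5) (exactly one): #419 ∉ reviewed.
(6) (exactly one): #519 ∉ reviewed.
Suppose #890 ∈ reviewed: no assignment then satisfies all the clues, so #890 ∉ reviewed.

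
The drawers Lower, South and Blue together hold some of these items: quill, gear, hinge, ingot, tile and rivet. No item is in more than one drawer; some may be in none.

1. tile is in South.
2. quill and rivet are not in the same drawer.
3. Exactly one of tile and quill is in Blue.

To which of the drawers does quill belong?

From (1): tile ∈ South.
(3) (exactly one): quill ∈ Blue.
(2): rivet ∉ Blue.

quill: Blue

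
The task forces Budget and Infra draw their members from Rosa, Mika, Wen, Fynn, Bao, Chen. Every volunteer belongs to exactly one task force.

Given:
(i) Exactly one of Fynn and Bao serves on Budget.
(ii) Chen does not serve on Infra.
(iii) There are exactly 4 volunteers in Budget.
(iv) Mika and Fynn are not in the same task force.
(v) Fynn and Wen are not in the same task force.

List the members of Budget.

Budget = {Bao, Chen, Mika, Wen}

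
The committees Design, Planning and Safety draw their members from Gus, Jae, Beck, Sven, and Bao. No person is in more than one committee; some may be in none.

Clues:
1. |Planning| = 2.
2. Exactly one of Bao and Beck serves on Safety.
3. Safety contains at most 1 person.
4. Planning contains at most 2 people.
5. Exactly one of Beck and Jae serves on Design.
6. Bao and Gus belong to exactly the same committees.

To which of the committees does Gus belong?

Gus: Planning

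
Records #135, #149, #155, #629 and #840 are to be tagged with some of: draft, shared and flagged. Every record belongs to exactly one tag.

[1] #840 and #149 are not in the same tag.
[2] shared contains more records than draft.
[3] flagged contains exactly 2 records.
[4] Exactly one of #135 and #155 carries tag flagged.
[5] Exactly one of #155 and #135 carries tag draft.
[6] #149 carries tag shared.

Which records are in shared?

From (6): #149 ∈ shared.
(1): #840 ∉ shared.
Suppose #135 ∈ shared: no assignment then satisfies all the clues, so #135 ∉ shared.

shared = {#149, #629}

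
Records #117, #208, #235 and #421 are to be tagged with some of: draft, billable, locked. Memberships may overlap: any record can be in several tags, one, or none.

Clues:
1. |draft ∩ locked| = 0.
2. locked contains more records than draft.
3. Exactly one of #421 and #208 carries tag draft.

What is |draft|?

1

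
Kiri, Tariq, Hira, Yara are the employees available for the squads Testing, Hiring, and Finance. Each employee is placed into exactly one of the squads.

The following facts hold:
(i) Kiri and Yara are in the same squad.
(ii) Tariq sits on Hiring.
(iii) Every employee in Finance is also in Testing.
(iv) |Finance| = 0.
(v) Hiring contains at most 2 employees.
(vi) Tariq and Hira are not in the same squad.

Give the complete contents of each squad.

Testing = {Hira, Kiri, Yara}; Hiring = {Tariq}; Finance = {}

From (ii): Tariq ∈ Hiring.
(iv): Finance already has 0, so the rest are out.
(vi): Hira ∉ Hiring.
Only one squad left: Hira ∈ Testing.
Suppose Kiri ∉ Testing: no assignment then satisfies all the clues, so Kiri ∈ Testing.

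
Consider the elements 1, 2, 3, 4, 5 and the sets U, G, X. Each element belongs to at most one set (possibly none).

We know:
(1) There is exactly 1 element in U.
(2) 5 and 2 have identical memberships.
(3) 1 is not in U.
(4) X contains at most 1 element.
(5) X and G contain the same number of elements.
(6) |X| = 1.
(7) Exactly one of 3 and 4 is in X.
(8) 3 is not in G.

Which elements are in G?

G = {1}

From (3): 1 ∉ U.
From (8): 3 ∉ G.
Suppose 1 ∉ G: no assignment then satisfies all the clues, so 1 ∈ G.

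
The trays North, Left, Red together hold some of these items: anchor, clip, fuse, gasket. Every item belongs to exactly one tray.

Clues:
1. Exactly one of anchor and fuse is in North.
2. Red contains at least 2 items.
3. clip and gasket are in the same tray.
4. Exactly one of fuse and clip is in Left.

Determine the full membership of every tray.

North = {anchor}; Left = {fuse}; Red = {clip, gasket}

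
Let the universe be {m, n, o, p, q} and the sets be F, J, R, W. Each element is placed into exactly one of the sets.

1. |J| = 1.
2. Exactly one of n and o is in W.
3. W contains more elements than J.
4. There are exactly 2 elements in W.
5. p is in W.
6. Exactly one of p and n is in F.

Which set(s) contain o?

From (5): p ∈ W.
(6) (exactly one): n ∈ F.
(2) (exactly one): o ∈ W.
(4): W already has 2, so the rest are out.

o: W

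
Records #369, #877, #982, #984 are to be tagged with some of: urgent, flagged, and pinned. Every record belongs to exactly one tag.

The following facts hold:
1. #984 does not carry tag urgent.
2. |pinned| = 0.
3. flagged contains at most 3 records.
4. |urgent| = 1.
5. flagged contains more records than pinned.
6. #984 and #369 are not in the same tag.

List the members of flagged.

flagged = {#877, #982, #984}

From (1): #984 ∉ urgent.
(2): pinned already has 0, so the rest are out.
Only one tag left: #984 ∈ flagged.
(6): #369 ∉ flagged.
Only one tag left: #369 ∈ urgent.
(4): urgent already has 1, so the rest are out.
Only one tag left: #877 ∈ flagged.
Only one tag left: #982 ∈ flagged.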